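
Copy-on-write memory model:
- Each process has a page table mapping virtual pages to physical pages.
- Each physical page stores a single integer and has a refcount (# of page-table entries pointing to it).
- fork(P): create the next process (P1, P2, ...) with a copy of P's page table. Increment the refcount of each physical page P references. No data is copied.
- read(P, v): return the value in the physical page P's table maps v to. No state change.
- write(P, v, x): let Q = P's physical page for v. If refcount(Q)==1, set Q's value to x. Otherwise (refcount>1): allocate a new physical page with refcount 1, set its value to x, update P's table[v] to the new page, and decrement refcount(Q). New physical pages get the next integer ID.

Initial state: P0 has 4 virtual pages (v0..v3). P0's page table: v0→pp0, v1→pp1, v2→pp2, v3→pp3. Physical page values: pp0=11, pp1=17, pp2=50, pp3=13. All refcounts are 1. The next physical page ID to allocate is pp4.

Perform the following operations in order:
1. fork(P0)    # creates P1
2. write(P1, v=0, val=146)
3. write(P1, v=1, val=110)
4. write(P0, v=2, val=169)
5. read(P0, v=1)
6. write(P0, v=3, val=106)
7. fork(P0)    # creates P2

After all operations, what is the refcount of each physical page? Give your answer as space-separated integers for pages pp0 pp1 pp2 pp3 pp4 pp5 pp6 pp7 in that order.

Answer: 2 2 1 1 1 1 2 2

Derivation:
Op 1: fork(P0) -> P1. 4 ppages; refcounts: pp0:2 pp1:2 pp2:2 pp3:2
Op 2: write(P1, v0, 146). refcount(pp0)=2>1 -> COPY to pp4. 5 ppages; refcounts: pp0:1 pp1:2 pp2:2 pp3:2 pp4:1
Op 3: write(P1, v1, 110). refcount(pp1)=2>1 -> COPY to pp5. 6 ppages; refcounts: pp0:1 pp1:1 pp2:2 pp3:2 pp4:1 pp5:1
Op 4: write(P0, v2, 169). refcount(pp2)=2>1 -> COPY to pp6. 7 ppages; refcounts: pp0:1 pp1:1 pp2:1 pp3:2 pp4:1 pp5:1 pp6:1
Op 5: read(P0, v1) -> 17. No state change.
Op 6: write(P0, v3, 106). refcount(pp3)=2>1 -> COPY to pp7. 8 ppages; refcounts: pp0:1 pp1:1 pp2:1 pp3:1 pp4:1 pp5:1 pp6:1 pp7:1
Op 7: fork(P0) -> P2. 8 ppages; refcounts: pp0:2 pp1:2 pp2:1 pp3:1 pp4:1 pp5:1 pp6:2 pp7:2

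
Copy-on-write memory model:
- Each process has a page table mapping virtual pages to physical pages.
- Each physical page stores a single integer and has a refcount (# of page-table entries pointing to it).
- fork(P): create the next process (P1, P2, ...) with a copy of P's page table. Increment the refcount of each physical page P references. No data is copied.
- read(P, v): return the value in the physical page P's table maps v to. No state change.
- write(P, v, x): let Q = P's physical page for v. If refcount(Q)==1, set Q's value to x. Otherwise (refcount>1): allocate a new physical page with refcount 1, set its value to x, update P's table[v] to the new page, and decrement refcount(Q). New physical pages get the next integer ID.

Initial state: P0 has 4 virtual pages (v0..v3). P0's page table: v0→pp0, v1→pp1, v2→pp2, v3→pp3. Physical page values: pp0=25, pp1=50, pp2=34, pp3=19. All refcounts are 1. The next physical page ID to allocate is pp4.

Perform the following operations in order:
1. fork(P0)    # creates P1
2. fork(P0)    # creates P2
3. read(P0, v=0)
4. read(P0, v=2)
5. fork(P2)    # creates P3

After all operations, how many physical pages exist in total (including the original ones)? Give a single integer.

Op 1: fork(P0) -> P1. 4 ppages; refcounts: pp0:2 pp1:2 pp2:2 pp3:2
Op 2: fork(P0) -> P2. 4 ppages; refcounts: pp0:3 pp1:3 pp2:3 pp3:3
Op 3: read(P0, v0) -> 25. No state change.
Op 4: read(P0, v2) -> 34. No state change.
Op 5: fork(P2) -> P3. 4 ppages; refcounts: pp0:4 pp1:4 pp2:4 pp3:4

Answer: 4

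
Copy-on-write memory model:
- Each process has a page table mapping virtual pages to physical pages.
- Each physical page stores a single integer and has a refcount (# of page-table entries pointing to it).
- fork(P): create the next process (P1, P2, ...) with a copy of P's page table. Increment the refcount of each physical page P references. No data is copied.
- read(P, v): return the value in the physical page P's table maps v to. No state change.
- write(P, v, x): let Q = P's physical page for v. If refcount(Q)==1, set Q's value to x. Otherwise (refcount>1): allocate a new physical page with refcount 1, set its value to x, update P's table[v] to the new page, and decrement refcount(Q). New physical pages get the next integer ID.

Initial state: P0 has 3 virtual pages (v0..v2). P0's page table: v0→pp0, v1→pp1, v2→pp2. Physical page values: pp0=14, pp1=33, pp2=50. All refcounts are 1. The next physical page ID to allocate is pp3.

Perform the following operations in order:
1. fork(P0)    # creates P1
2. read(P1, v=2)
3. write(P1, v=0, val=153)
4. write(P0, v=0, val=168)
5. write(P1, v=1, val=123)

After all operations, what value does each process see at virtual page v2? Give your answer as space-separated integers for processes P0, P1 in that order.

Answer: 50 50

Derivation:
Op 1: fork(P0) -> P1. 3 ppages; refcounts: pp0:2 pp1:2 pp2:2
Op 2: read(P1, v2) -> 50. No state change.
Op 3: write(P1, v0, 153). refcount(pp0)=2>1 -> COPY to pp3. 4 ppages; refcounts: pp0:1 pp1:2 pp2:2 pp3:1
Op 4: write(P0, v0, 168). refcount(pp0)=1 -> write in place. 4 ppages; refcounts: pp0:1 pp1:2 pp2:2 pp3:1
Op 5: write(P1, v1, 123). refcount(pp1)=2>1 -> COPY to pp4. 5 ppages; refcounts: pp0:1 pp1:1 pp2:2 pp3:1 pp4:1
P0: v2 -> pp2 = 50
P1: v2 -> pp2 = 50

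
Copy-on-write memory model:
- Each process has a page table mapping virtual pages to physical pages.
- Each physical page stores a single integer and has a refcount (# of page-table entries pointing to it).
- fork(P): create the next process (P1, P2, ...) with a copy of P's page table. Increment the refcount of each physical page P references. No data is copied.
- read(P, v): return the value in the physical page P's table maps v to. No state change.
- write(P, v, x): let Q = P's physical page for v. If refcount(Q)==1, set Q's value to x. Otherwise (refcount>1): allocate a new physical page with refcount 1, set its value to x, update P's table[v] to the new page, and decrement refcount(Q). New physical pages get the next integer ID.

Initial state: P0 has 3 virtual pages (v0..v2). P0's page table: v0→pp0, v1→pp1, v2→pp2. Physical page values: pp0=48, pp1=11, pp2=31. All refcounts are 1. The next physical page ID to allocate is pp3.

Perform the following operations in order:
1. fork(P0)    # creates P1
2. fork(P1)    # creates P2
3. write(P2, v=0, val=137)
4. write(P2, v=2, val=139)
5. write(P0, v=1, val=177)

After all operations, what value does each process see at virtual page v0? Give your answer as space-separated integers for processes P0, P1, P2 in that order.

Answer: 48 48 137

Derivation:
Op 1: fork(P0) -> P1. 3 ppages; refcounts: pp0:2 pp1:2 pp2:2
Op 2: fork(P1) -> P2. 3 ppages; refcounts: pp0:3 pp1:3 pp2:3
Op 3: write(P2, v0, 137). refcount(pp0)=3>1 -> COPY to pp3. 4 ppages; refcounts: pp0:2 pp1:3 pp2:3 pp3:1
Op 4: write(P2, v2, 139). refcount(pp2)=3>1 -> COPY to pp4. 5 ppages; refcounts: pp0:2 pp1:3 pp2:2 pp3:1 pp4:1
Op 5: write(P0, v1, 177). refcount(pp1)=3>1 -> COPY to pp5. 6 ppages; refcounts: pp0:2 pp1:2 pp2:2 pp3:1 pp4:1 pp5:1
P0: v0 -> pp0 = 48
P1: v0 -> pp0 = 48
P2: v0 -> pp3 = 137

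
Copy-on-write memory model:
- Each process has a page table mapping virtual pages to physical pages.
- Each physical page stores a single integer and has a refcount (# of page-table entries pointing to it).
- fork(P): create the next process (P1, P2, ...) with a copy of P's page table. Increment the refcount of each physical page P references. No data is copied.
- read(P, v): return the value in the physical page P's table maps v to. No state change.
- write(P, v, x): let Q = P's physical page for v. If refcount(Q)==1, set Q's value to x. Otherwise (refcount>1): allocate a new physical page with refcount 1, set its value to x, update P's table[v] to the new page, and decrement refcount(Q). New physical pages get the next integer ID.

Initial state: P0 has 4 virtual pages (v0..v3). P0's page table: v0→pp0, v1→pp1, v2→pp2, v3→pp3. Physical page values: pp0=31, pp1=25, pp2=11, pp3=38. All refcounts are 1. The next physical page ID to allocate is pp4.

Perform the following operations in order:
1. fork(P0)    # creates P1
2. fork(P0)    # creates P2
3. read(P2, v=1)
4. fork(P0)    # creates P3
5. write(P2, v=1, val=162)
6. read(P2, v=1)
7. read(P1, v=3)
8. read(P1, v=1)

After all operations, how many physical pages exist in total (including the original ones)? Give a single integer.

Answer: 5

Derivation:
Op 1: fork(P0) -> P1. 4 ppages; refcounts: pp0:2 pp1:2 pp2:2 pp3:2
Op 2: fork(P0) -> P2. 4 ppages; refcounts: pp0:3 pp1:3 pp2:3 pp3:3
Op 3: read(P2, v1) -> 25. No state change.
Op 4: fork(P0) -> P3. 4 ppages; refcounts: pp0:4 pp1:4 pp2:4 pp3:4
Op 5: write(P2, v1, 162). refcount(pp1)=4>1 -> COPY to pp4. 5 ppages; refcounts: pp0:4 pp1:3 pp2:4 pp3:4 pp4:1
Op 6: read(P2, v1) -> 162. No state change.
Op 7: read(P1, v3) -> 38. No state change.
Op 8: read(P1, v1) -> 25. No state change.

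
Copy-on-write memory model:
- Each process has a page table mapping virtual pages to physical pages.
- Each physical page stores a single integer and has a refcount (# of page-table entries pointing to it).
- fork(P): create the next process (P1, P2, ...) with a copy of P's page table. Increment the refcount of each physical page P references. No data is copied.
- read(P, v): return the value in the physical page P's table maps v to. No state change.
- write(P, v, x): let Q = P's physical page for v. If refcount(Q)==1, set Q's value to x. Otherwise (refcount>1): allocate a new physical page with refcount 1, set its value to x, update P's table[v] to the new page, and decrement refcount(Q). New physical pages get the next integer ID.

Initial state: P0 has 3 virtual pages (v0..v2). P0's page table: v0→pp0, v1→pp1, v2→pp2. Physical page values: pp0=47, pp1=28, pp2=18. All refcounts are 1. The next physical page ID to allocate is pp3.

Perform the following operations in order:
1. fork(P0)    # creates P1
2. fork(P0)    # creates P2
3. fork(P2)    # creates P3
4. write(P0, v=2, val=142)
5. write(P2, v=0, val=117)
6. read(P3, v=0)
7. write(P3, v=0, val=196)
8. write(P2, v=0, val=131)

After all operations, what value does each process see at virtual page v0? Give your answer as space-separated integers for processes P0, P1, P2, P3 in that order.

Answer: 47 47 131 196

Derivation:
Op 1: fork(P0) -> P1. 3 ppages; refcounts: pp0:2 pp1:2 pp2:2
Op 2: fork(P0) -> P2. 3 ppages; refcounts: pp0:3 pp1:3 pp2:3
Op 3: fork(P2) -> P3. 3 ppages; refcounts: pp0:4 pp1:4 pp2:4
Op 4: write(P0, v2, 142). refcount(pp2)=4>1 -> COPY to pp3. 4 ppages; refcounts: pp0:4 pp1:4 pp2:3 pp3:1
Op 5: write(P2, v0, 117). refcount(pp0)=4>1 -> COPY to pp4. 5 ppages; refcounts: pp0:3 pp1:4 pp2:3 pp3:1 pp4:1
Op 6: read(P3, v0) -> 47. No state change.
Op 7: write(P3, v0, 196). refcount(pp0)=3>1 -> COPY to pp5. 6 ppages; refcounts: pp0:2 pp1:4 pp2:3 pp3:1 pp4:1 pp5:1
Op 8: write(P2, v0, 131). refcount(pp4)=1 -> write in place. 6 ppages; refcounts: pp0:2 pp1:4 pp2:3 pp3:1 pp4:1 pp5:1
P0: v0 -> pp0 = 47
P1: v0 -> pp0 = 47
P2: v0 -> pp4 = 131
P3: v0 -> pp5 = 196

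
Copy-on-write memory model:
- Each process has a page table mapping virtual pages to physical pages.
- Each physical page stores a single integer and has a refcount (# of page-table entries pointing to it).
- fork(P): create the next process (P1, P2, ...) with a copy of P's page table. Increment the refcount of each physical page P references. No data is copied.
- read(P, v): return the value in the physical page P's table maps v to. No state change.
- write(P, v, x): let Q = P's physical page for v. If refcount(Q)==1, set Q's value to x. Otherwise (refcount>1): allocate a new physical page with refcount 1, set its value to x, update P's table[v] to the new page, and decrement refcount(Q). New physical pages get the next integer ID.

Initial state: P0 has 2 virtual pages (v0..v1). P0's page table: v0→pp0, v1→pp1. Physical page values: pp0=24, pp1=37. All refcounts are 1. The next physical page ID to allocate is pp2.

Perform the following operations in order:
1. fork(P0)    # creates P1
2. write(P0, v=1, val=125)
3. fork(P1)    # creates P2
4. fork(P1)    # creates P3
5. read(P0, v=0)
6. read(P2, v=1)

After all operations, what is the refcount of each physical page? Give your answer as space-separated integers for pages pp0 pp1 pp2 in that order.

Op 1: fork(P0) -> P1. 2 ppages; refcounts: pp0:2 pp1:2
Op 2: write(P0, v1, 125). refcount(pp1)=2>1 -> COPY to pp2. 3 ppages; refcounts: pp0:2 pp1:1 pp2:1
Op 3: fork(P1) -> P2. 3 ppages; refcounts: pp0:3 pp1:2 pp2:1
Op 4: fork(P1) -> P3. 3 ppages; refcounts: pp0:4 pp1:3 pp2:1
Op 5: read(P0, v0) -> 24. No state change.
Op 6: read(P2, v1) -> 37. No state change.

Answer: 4 3 1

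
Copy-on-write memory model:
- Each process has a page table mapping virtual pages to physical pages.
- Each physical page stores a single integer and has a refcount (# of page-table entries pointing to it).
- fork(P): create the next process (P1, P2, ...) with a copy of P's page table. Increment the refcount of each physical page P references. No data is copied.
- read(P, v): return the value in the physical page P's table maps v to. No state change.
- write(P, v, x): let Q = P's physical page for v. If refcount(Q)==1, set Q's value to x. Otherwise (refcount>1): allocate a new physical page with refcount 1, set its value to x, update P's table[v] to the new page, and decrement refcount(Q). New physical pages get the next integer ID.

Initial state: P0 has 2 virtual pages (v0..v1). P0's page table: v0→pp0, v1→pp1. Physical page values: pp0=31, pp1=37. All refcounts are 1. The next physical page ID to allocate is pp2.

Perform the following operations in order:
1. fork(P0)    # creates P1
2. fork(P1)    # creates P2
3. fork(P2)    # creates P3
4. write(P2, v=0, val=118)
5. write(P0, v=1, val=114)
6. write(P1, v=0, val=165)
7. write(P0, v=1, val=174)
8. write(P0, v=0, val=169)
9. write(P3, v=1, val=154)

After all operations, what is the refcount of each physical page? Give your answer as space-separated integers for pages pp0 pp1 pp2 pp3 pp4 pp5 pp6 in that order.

Answer: 1 2 1 1 1 1 1

Derivation:
Op 1: fork(P0) -> P1. 2 ppages; refcounts: pp0:2 pp1:2
Op 2: fork(P1) -> P2. 2 ppages; refcounts: pp0:3 pp1:3
Op 3: fork(P2) -> P3. 2 ppages; refcounts: pp0:4 pp1:4
Op 4: write(P2, v0, 118). refcount(pp0)=4>1 -> COPY to pp2. 3 ppages; refcounts: pp0:3 pp1:4 pp2:1
Op 5: write(P0, v1, 114). refcount(pp1)=4>1 -> COPY to pp3. 4 ppages; refcounts: pp0:3 pp1:3 pp2:1 pp3:1
Op 6: write(P1, v0, 165). refcount(pp0)=3>1 -> COPY to pp4. 5 ppages; refcounts: pp0:2 pp1:3 pp2:1 pp3:1 pp4:1
Op 7: write(P0, v1, 174). refcount(pp3)=1 -> write in place. 5 ppages; refcounts: pp0:2 pp1:3 pp2:1 pp3:1 pp4:1
Op 8: write(P0, v0, 169). refcount(pp0)=2>1 -> COPY to pp5. 6 ppages; refcounts: pp0:1 pp1:3 pp2:1 pp3:1 pp4:1 pp5:1
Op 9: write(P3, v1, 154). refcount(pp1)=3>1 -> COPY to pp6. 7 ppages; refcounts: pp0:1 pp1:2 pp2:1 pp3:1 pp4:1 pp5:1 pp6:1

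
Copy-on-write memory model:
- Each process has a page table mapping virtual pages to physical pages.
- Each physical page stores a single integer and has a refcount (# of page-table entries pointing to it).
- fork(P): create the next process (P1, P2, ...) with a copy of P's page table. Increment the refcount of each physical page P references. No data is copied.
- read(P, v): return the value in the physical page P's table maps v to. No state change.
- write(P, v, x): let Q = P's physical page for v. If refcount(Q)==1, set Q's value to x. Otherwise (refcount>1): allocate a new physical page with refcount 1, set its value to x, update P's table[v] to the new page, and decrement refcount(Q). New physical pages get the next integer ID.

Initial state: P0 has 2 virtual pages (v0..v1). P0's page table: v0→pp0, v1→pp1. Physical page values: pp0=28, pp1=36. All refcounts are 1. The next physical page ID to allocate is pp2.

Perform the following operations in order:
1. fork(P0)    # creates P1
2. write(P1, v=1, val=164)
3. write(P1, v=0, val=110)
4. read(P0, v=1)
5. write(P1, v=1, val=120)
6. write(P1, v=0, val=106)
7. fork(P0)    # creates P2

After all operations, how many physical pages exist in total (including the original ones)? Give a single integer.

Op 1: fork(P0) -> P1. 2 ppages; refcounts: pp0:2 pp1:2
Op 2: write(P1, v1, 164). refcount(pp1)=2>1 -> COPY to pp2. 3 ppages; refcounts: pp0:2 pp1:1 pp2:1
Op 3: write(P1, v0, 110). refcount(pp0)=2>1 -> COPY to pp3. 4 ppages; refcounts: pp0:1 pp1:1 pp2:1 pp3:1
Op 4: read(P0, v1) -> 36. No state change.
Op 5: write(P1, v1, 120). refcount(pp2)=1 -> write in place. 4 ppages; refcounts: pp0:1 pp1:1 pp2:1 pp3:1
Op 6: write(P1, v0, 106). refcount(pp3)=1 -> write in place. 4 ppages; refcounts: pp0:1 pp1:1 pp2:1 pp3:1
Op 7: fork(P0) -> P2. 4 ppages; refcounts: pp0:2 pp1:2 pp2:1 pp3:1

Answer: 4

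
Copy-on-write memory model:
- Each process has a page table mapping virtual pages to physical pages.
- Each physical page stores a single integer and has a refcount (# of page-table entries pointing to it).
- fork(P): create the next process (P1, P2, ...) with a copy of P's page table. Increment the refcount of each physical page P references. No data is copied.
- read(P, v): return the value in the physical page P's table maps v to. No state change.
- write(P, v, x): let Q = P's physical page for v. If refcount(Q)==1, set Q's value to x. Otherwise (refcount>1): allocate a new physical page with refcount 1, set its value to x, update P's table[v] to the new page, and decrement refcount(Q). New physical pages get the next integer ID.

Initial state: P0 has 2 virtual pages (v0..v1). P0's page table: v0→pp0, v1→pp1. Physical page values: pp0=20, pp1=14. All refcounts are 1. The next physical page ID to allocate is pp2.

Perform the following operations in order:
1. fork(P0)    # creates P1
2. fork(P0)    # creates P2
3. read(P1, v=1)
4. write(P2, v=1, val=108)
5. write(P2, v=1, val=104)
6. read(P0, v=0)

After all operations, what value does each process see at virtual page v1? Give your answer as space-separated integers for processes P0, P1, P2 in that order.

Op 1: fork(P0) -> P1. 2 ppages; refcounts: pp0:2 pp1:2
Op 2: fork(P0) -> P2. 2 ppages; refcounts: pp0:3 pp1:3
Op 3: read(P1, v1) -> 14. No state change.
Op 4: write(P2, v1, 108). refcount(pp1)=3>1 -> COPY to pp2. 3 ppages; refcounts: pp0:3 pp1:2 pp2:1
Op 5: write(P2, v1, 104). refcount(pp2)=1 -> write in place. 3 ppages; refcounts: pp0:3 pp1:2 pp2:1
Op 6: read(P0, v0) -> 20. No state change.
P0: v1 -> pp1 = 14
P1: v1 -> pp1 = 14
P2: v1 -> pp2 = 104

Answer: 14 14 104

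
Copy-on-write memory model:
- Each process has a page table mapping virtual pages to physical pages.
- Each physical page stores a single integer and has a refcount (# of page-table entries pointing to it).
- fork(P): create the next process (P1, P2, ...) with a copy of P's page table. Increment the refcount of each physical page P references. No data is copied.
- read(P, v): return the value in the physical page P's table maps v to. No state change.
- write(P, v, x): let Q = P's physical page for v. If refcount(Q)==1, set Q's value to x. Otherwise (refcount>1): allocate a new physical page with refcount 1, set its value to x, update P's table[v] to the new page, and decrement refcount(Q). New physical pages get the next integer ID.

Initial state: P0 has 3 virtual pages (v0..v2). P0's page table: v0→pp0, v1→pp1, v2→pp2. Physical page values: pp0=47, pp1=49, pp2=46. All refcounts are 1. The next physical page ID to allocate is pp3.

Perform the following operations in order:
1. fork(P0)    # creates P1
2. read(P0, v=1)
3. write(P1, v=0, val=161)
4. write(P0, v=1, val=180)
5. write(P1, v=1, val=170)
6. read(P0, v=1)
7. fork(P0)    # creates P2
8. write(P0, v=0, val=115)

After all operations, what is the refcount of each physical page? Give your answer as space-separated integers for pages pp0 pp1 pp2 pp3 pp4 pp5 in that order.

Answer: 1 1 3 1 2 1

Derivation:
Op 1: fork(P0) -> P1. 3 ppages; refcounts: pp0:2 pp1:2 pp2:2
Op 2: read(P0, v1) -> 49. No state change.
Op 3: write(P1, v0, 161). refcount(pp0)=2>1 -> COPY to pp3. 4 ppages; refcounts: pp0:1 pp1:2 pp2:2 pp3:1
Op 4: write(P0, v1, 180). refcount(pp1)=2>1 -> COPY to pp4. 5 ppages; refcounts: pp0:1 pp1:1 pp2:2 pp3:1 pp4:1
Op 5: write(P1, v1, 170). refcount(pp1)=1 -> write in place. 5 ppages; refcounts: pp0:1 pp1:1 pp2:2 pp3:1 pp4:1
Op 6: read(P0, v1) -> 180. No state change.
Op 7: fork(P0) -> P2. 5 ppages; refcounts: pp0:2 pp1:1 pp2:3 pp3:1 pp4:2
Op 8: write(P0, v0, 115). refcount(pp0)=2>1 -> COPY to pp5. 6 ppages; refcounts: pp0:1 pp1:1 pp2:3 pp3:1 pp4:2 pp5:1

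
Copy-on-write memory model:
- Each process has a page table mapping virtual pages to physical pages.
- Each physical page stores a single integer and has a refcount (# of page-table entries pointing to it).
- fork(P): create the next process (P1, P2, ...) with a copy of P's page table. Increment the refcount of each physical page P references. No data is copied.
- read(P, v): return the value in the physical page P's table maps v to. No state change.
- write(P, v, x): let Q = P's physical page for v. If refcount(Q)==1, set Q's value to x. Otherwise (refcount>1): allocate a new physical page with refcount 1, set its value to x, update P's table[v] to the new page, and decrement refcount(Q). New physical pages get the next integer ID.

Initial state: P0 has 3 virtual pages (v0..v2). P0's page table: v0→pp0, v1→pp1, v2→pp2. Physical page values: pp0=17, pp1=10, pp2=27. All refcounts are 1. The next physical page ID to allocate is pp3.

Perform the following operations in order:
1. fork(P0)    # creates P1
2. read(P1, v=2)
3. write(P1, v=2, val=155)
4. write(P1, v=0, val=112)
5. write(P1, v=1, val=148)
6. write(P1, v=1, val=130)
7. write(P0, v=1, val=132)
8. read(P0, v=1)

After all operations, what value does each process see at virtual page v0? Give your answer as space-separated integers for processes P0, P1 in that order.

Op 1: fork(P0) -> P1. 3 ppages; refcounts: pp0:2 pp1:2 pp2:2
Op 2: read(P1, v2) -> 27. No state change.
Op 3: write(P1, v2, 155). refcount(pp2)=2>1 -> COPY to pp3. 4 ppages; refcounts: pp0:2 pp1:2 pp2:1 pp3:1
Op 4: write(P1, v0, 112). refcount(pp0)=2>1 -> COPY to pp4. 5 ppages; refcounts: pp0:1 pp1:2 pp2:1 pp3:1 pp4:1
Op 5: write(P1, v1, 148). refcount(pp1)=2>1 -> COPY to pp5. 6 ppages; refcounts: pp0:1 pp1:1 pp2:1 pp3:1 pp4:1 pp5:1
Op 6: write(P1, v1, 130). refcount(pp5)=1 -> write in place. 6 ppages; refcounts: pp0:1 pp1:1 pp2:1 pp3:1 pp4:1 pp5:1
Op 7: write(P0, v1, 132). refcount(pp1)=1 -> write in place. 6 ppages; refcounts: pp0:1 pp1:1 pp2:1 pp3:1 pp4:1 pp5:1
Op 8: read(P0, v1) -> 132. No state change.
P0: v0 -> pp0 = 17
P1: v0 -> pp4 = 112

Answer: 17 112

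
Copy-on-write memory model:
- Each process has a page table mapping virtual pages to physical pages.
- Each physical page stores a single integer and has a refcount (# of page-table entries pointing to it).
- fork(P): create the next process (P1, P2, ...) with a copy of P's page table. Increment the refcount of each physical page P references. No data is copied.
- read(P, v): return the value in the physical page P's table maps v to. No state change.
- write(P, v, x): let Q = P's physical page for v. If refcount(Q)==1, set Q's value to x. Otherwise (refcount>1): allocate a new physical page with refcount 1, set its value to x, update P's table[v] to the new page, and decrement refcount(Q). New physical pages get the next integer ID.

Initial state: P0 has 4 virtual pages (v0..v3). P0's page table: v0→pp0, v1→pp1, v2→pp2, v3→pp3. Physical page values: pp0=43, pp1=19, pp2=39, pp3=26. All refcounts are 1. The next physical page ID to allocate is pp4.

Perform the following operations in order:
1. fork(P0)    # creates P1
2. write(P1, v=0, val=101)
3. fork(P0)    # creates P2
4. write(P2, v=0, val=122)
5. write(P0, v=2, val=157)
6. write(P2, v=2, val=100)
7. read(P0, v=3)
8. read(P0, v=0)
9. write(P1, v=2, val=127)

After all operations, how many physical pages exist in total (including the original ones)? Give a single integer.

Op 1: fork(P0) -> P1. 4 ppages; refcounts: pp0:2 pp1:2 pp2:2 pp3:2
Op 2: write(P1, v0, 101). refcount(pp0)=2>1 -> COPY to pp4. 5 ppages; refcounts: pp0:1 pp1:2 pp2:2 pp3:2 pp4:1
Op 3: fork(P0) -> P2. 5 ppages; refcounts: pp0:2 pp1:3 pp2:3 pp3:3 pp4:1
Op 4: write(P2, v0, 122). refcount(pp0)=2>1 -> COPY to pp5. 6 ppages; refcounts: pp0:1 pp1:3 pp2:3 pp3:3 pp4:1 pp5:1
Op 5: write(P0, v2, 157). refcount(pp2)=3>1 -> COPY to pp6. 7 ppages; refcounts: pp0:1 pp1:3 pp2:2 pp3:3 pp4:1 pp5:1 pp6:1
Op 6: write(P2, v2, 100). refcount(pp2)=2>1 -> COPY to pp7. 8 ppages; refcounts: pp0:1 pp1:3 pp2:1 pp3:3 pp4:1 pp5:1 pp6:1 pp7:1
Op 7: read(P0, v3) -> 26. No state change.
Op 8: read(P0, v0) -> 43. No state change.
Op 9: write(P1, v2, 127). refcount(pp2)=1 -> write in place. 8 ppages; refcounts: pp0:1 pp1:3 pp2:1 pp3:3 pp4:1 pp5:1 pp6:1 pp7:1

Answer: 8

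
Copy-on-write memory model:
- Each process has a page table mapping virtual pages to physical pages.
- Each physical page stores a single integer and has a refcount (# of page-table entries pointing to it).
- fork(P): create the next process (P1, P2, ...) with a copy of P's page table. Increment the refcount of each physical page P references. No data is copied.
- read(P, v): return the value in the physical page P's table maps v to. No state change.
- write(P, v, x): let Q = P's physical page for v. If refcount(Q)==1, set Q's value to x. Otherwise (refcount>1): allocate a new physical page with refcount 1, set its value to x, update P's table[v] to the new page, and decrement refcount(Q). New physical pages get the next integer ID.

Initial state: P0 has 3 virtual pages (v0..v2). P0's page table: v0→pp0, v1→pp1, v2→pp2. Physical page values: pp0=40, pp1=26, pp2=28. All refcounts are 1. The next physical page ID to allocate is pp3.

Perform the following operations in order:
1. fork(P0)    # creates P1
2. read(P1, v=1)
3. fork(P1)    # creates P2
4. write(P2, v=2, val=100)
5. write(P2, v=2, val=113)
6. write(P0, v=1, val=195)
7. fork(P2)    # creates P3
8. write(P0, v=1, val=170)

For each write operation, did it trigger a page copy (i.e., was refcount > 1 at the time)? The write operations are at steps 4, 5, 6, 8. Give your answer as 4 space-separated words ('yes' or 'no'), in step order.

Op 1: fork(P0) -> P1. 3 ppages; refcounts: pp0:2 pp1:2 pp2:2
Op 2: read(P1, v1) -> 26. No state change.
Op 3: fork(P1) -> P2. 3 ppages; refcounts: pp0:3 pp1:3 pp2:3
Op 4: write(P2, v2, 100). refcount(pp2)=3>1 -> COPY to pp3. 4 ppages; refcounts: pp0:3 pp1:3 pp2:2 pp3:1
Op 5: write(P2, v2, 113). refcount(pp3)=1 -> write in place. 4 ppages; refcounts: pp0:3 pp1:3 pp2:2 pp3:1
Op 6: write(P0, v1, 195). refcount(pp1)=3>1 -> COPY to pp4. 5 ppages; refcounts: pp0:3 pp1:2 pp2:2 pp3:1 pp4:1
Op 7: fork(P2) -> P3. 5 ppages; refcounts: pp0:4 pp1:3 pp2:2 pp3:2 pp4:1
Op 8: write(P0, v1, 170). refcount(pp4)=1 -> write in place. 5 ppages; refcounts: pp0:4 pp1:3 pp2:2 pp3:2 pp4:1

yes no yes no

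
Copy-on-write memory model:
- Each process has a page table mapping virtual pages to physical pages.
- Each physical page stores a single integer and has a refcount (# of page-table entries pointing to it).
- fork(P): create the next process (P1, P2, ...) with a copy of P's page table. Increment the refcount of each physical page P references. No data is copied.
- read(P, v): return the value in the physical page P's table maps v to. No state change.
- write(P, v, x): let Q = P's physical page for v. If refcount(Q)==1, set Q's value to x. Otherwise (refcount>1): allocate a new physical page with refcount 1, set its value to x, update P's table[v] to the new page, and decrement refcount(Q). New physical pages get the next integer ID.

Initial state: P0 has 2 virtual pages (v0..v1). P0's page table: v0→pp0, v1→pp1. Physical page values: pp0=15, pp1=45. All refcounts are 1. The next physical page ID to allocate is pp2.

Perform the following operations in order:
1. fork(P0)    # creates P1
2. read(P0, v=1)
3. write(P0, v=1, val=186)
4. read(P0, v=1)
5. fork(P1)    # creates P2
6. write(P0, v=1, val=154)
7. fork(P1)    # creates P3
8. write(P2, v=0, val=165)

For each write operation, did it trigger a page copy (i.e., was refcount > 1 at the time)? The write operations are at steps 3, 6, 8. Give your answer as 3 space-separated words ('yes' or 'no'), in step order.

Op 1: fork(P0) -> P1. 2 ppages; refcounts: pp0:2 pp1:2
Op 2: read(P0, v1) -> 45. No state change.
Op 3: write(P0, v1, 186). refcount(pp1)=2>1 -> COPY to pp2. 3 ppages; refcounts: pp0:2 pp1:1 pp2:1
Op 4: read(P0, v1) -> 186. No state change.
Op 5: fork(P1) -> P2. 3 ppages; refcounts: pp0:3 pp1:2 pp2:1
Op 6: write(P0, v1, 154). refcount(pp2)=1 -> write in place. 3 ppages; refcounts: pp0:3 pp1:2 pp2:1
Op 7: fork(P1) -> P3. 3 ppages; refcounts: pp0:4 pp1:3 pp2:1
Op 8: write(P2, v0, 165). refcount(pp0)=4>1 -> COPY to pp3. 4 ppages; refcounts: pp0:3 pp1:3 pp2:1 pp3:1

yes no yes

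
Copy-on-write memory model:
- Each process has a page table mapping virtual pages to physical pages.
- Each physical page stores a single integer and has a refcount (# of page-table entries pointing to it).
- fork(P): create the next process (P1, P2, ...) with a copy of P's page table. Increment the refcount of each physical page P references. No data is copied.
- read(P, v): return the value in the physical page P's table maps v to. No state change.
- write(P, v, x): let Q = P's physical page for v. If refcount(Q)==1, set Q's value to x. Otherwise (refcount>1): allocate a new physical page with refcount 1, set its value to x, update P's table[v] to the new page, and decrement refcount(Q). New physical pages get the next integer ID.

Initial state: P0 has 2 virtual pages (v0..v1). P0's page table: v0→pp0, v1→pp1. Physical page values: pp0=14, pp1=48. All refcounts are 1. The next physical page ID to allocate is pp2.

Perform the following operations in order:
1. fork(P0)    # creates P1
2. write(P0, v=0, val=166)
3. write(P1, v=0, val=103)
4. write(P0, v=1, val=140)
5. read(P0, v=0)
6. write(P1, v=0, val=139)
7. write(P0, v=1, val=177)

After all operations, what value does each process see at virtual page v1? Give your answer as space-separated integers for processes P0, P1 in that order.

Answer: 177 48

Derivation:
Op 1: fork(P0) -> P1. 2 ppages; refcounts: pp0:2 pp1:2
Op 2: write(P0, v0, 166). refcount(pp0)=2>1 -> COPY to pp2. 3 ppages; refcounts: pp0:1 pp1:2 pp2:1
Op 3: write(P1, v0, 103). refcount(pp0)=1 -> write in place. 3 ppages; refcounts: pp0:1 pp1:2 pp2:1
Op 4: write(P0, v1, 140). refcount(pp1)=2>1 -> COPY to pp3. 4 ppages; refcounts: pp0:1 pp1:1 pp2:1 pp3:1
Op 5: read(P0, v0) -> 166. No state change.
Op 6: write(P1, v0, 139). refcount(pp0)=1 -> write in place. 4 ppages; refcounts: pp0:1 pp1:1 pp2:1 pp3:1
Op 7: write(P0, v1, 177). refcount(pp3)=1 -> write in place. 4 ppages; refcounts: pp0:1 pp1:1 pp2:1 pp3:1
P0: v1 -> pp3 = 177
P1: v1 -> pp1 = 48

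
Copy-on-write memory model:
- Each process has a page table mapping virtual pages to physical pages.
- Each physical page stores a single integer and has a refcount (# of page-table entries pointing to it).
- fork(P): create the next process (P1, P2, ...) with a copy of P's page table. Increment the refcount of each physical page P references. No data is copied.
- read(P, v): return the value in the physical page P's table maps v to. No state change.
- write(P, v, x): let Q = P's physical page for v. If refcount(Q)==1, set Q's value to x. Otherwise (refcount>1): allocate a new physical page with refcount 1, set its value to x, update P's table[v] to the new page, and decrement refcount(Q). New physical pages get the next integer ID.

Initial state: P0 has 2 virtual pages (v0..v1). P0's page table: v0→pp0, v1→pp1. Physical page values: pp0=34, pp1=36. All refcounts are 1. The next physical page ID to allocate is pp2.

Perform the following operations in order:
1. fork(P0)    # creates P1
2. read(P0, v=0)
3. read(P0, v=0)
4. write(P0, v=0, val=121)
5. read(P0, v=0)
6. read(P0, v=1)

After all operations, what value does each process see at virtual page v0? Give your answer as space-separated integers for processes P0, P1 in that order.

Answer: 121 34

Derivation:
Op 1: fork(P0) -> P1. 2 ppages; refcounts: pp0:2 pp1:2
Op 2: read(P0, v0) -> 34. No state change.
Op 3: read(P0, v0) -> 34. No state change.
Op 4: write(P0, v0, 121). refcount(pp0)=2>1 -> COPY to pp2. 3 ppages; refcounts: pp0:1 pp1:2 pp2:1
Op 5: read(P0, v0) -> 121. No state change.
Op 6: read(P0, v1) -> 36. No state change.
P0: v0 -> pp2 = 121
P1: v0 -> pp0 = 34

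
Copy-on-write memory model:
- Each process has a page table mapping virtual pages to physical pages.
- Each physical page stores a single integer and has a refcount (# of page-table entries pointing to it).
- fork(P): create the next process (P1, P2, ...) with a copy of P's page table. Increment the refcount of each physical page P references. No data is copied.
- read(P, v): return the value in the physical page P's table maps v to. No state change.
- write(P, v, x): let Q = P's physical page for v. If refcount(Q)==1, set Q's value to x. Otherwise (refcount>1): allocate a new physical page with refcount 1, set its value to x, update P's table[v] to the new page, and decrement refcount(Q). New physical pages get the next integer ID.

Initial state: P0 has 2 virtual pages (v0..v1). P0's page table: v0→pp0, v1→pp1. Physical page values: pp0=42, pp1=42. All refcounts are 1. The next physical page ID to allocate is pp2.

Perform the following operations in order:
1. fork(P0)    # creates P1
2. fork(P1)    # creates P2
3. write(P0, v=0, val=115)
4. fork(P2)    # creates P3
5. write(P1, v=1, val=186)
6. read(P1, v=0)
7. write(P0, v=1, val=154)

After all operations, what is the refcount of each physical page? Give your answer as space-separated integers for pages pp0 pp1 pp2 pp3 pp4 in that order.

Answer: 3 2 1 1 1

Derivation:
Op 1: fork(P0) -> P1. 2 ppages; refcounts: pp0:2 pp1:2
Op 2: fork(P1) -> P2. 2 ppages; refcounts: pp0:3 pp1:3
Op 3: write(P0, v0, 115). refcount(pp0)=3>1 -> COPY to pp2. 3 ppages; refcounts: pp0:2 pp1:3 pp2:1
Op 4: fork(P2) -> P3. 3 ppages; refcounts: pp0:3 pp1:4 pp2:1
Op 5: write(P1, v1, 186). refcount(pp1)=4>1 -> COPY to pp3. 4 ppages; refcounts: pp0:3 pp1:3 pp2:1 pp3:1
Op 6: read(P1, v0) -> 42. No state change.
Op 7: write(P0, v1, 154). refcount(pp1)=3>1 -> COPY to pp4. 5 ppages; refcounts: pp0:3 pp1:2 pp2:1 pp3:1 pp4:1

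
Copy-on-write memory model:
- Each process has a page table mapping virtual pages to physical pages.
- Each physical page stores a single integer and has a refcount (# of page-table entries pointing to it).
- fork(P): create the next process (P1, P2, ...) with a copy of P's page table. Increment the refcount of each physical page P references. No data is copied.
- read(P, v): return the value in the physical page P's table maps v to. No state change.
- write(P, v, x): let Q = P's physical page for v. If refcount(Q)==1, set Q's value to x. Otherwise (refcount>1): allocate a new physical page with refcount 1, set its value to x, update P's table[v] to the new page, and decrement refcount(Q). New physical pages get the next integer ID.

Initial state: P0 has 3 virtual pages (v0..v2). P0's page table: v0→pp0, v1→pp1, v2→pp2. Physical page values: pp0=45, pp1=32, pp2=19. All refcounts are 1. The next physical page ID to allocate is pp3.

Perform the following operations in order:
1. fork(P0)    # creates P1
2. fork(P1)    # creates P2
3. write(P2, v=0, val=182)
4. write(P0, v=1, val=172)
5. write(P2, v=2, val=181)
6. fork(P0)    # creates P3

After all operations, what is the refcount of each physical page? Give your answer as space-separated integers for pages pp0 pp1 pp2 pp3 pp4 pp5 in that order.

Answer: 3 2 3 1 2 1

Derivation:
Op 1: fork(P0) -> P1. 3 ppages; refcounts: pp0:2 pp1:2 pp2:2
Op 2: fork(P1) -> P2. 3 ppages; refcounts: pp0:3 pp1:3 pp2:3
Op 3: write(P2, v0, 182). refcount(pp0)=3>1 -> COPY to pp3. 4 ppages; refcounts: pp0:2 pp1:3 pp2:3 pp3:1
Op 4: write(P0, v1, 172). refcount(pp1)=3>1 -> COPY to pp4. 5 ppages; refcounts: pp0:2 pp1:2 pp2:3 pp3:1 pp4:1
Op 5: write(P2, v2, 181). refcount(pp2)=3>1 -> COPY to pp5. 6 ppages; refcounts: pp0:2 pp1:2 pp2:2 pp3:1 pp4:1 pp5:1
Op 6: fork(P0) -> P3. 6 ppages; refcounts: pp0:3 pp1:2 pp2:3 pp3:1 pp4:2 pp5:1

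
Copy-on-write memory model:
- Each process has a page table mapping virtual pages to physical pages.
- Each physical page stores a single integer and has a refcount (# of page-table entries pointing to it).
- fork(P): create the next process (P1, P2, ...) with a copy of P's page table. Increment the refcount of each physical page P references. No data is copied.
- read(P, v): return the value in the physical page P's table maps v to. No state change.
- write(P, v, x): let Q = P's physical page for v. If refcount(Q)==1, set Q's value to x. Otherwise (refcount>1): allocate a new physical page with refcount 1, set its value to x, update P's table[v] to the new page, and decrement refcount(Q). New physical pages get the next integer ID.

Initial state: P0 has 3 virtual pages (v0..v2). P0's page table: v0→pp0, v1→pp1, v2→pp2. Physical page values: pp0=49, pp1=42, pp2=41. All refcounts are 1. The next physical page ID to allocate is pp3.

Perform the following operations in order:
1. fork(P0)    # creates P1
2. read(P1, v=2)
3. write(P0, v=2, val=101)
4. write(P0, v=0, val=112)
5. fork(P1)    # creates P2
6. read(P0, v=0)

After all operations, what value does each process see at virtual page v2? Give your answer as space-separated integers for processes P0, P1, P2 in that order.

Op 1: fork(P0) -> P1. 3 ppages; refcounts: pp0:2 pp1:2 pp2:2
Op 2: read(P1, v2) -> 41. No state change.
Op 3: write(P0, v2, 101). refcount(pp2)=2>1 -> COPY to pp3. 4 ppages; refcounts: pp0:2 pp1:2 pp2:1 pp3:1
Op 4: write(P0, v0, 112). refcount(pp0)=2>1 -> COPY to pp4. 5 ppages; refcounts: pp0:1 pp1:2 pp2:1 pp3:1 pp4:1
Op 5: fork(P1) -> P2. 5 ppages; refcounts: pp0:2 pp1:3 pp2:2 pp3:1 pp4:1
Op 6: read(P0, v0) -> 112. No state change.
P0: v2 -> pp3 = 101
P1: v2 -> pp2 = 41
P2: v2 -> pp2 = 41

Answer: 101 41 41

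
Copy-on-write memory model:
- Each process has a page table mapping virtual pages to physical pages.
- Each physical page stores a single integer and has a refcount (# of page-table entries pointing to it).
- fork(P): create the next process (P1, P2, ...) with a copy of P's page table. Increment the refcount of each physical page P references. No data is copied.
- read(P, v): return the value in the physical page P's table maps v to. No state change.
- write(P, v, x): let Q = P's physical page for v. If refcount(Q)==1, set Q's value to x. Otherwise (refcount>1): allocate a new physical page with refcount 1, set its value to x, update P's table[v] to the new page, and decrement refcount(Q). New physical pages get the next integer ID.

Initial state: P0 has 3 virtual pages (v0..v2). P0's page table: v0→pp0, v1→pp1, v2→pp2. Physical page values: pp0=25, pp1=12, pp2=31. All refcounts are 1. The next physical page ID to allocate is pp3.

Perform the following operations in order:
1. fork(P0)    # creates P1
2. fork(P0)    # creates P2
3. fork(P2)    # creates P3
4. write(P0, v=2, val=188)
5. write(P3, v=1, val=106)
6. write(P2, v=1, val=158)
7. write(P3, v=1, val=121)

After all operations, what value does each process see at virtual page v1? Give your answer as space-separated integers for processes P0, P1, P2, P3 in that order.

Op 1: fork(P0) -> P1. 3 ppages; refcounts: pp0:2 pp1:2 pp2:2
Op 2: fork(P0) -> P2. 3 ppages; refcounts: pp0:3 pp1:3 pp2:3
Op 3: fork(P2) -> P3. 3 ppages; refcounts: pp0:4 pp1:4 pp2:4
Op 4: write(P0, v2, 188). refcount(pp2)=4>1 -> COPY to pp3. 4 ppages; refcounts: pp0:4 pp1:4 pp2:3 pp3:1
Op 5: write(P3, v1, 106). refcount(pp1)=4>1 -> COPY to pp4. 5 ppages; refcounts: pp0:4 pp1:3 pp2:3 pp3:1 pp4:1
Op 6: write(P2, v1, 158). refcount(pp1)=3>1 -> COPY to pp5. 6 ppages; refcounts: pp0:4 pp1:2 pp2:3 pp3:1 pp4:1 pp5:1
Op 7: write(P3, v1, 121). refcount(pp4)=1 -> write in place. 6 ppages; refcounts: pp0:4 pp1:2 pp2:3 pp3:1 pp4:1 pp5:1
P0: v1 -> pp1 = 12
P1: v1 -> pp1 = 12
P2: v1 -> pp5 = 158
P3: v1 -> pp4 = 121

Answer: 12 12 158 121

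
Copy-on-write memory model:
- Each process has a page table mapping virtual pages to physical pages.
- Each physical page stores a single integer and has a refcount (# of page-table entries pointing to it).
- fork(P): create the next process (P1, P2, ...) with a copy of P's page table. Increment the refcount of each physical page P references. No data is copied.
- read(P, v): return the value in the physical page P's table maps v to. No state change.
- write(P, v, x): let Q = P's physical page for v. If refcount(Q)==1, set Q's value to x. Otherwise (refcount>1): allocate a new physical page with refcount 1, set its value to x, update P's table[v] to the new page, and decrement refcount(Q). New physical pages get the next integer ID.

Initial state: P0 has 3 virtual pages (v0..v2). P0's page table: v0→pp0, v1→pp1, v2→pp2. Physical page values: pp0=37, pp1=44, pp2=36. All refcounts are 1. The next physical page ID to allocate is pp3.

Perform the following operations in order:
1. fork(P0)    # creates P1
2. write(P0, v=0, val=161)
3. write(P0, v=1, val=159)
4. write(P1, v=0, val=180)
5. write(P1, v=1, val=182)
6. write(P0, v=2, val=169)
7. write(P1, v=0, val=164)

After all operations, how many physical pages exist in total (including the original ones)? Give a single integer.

Answer: 6

Derivation:
Op 1: fork(P0) -> P1. 3 ppages; refcounts: pp0:2 pp1:2 pp2:2
Op 2: write(P0, v0, 161). refcount(pp0)=2>1 -> COPY to pp3. 4 ppages; refcounts: pp0:1 pp1:2 pp2:2 pp3:1
Op 3: write(P0, v1, 159). refcount(pp1)=2>1 -> COPY to pp4. 5 ppages; refcounts: pp0:1 pp1:1 pp2:2 pp3:1 pp4:1
Op 4: write(P1, v0, 180). refcount(pp0)=1 -> write in place. 5 ppages; refcounts: pp0:1 pp1:1 pp2:2 pp3:1 pp4:1
Op 5: write(P1, v1, 182). refcount(pp1)=1 -> write in place. 5 ppages; refcounts: pp0:1 pp1:1 pp2:2 pp3:1 pp4:1
Op 6: write(P0, v2, 169). refcount(pp2)=2>1 -> COPY to pp5. 6 ppages; refcounts: pp0:1 pp1:1 pp2:1 pp3:1 pp4:1 pp5:1
Op 7: write(P1, v0, 164). refcount(pp0)=1 -> write in place. 6 ppages; refcounts: pp0:1 pp1:1 pp2:1 pp3:1 pp4:1 pp5:1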